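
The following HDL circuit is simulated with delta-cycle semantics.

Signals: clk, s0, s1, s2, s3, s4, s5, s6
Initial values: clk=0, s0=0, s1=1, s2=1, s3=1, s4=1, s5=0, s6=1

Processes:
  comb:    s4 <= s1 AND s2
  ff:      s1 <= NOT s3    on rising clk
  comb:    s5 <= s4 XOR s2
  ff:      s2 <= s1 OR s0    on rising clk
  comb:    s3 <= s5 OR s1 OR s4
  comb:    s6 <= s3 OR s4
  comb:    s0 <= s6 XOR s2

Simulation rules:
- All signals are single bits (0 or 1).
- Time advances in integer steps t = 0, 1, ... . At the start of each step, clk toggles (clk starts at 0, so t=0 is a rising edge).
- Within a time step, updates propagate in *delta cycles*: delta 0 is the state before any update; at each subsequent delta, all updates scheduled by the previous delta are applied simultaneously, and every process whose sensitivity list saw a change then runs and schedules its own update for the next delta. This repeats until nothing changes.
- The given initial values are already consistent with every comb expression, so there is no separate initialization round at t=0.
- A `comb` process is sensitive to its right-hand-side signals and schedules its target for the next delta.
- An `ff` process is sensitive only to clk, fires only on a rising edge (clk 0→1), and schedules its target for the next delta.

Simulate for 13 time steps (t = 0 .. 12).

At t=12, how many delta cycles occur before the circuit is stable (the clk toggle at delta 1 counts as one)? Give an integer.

6

[bits: clk,s2,s6,s5,s0,s4,s3,s1]
t=0: Δ0=01100111 Δ1=11100111 Δ2=11100110 Δ3=11100010 Δ4=11110000 Δ5=11010010 Δ6=11111010 Δ7=11110010 | 7Δ
t=1: Δ0=11110010 Δ1=01110010 | 1Δ
t=2: Δ0=01110010 Δ1=11110010 Δ2=10110010 Δ3=10101010 Δ4=10101000 Δ5=10001000 Δ6=10000000 | 6Δ
t=3: Δ0=10000000 Δ1=00000000 | 1Δ
t=4: Δ0=00000000 Δ1=10000000 Δ2=10000001 Δ3=10000011 Δ4=10100011 Δ5=10101011 | 5Δ
t=5: Δ0=10101011 Δ1=00101011 | 1Δ
t=6: Δ0=00101011 Δ1=10101011 Δ2=11101010 Δ3=11110000 Δ4=11010010 Δ5=11111010 Δ6=11110010 | 6Δ
t=7: Δ0=11110010 Δ1=01110010 | 1Δ
t=8: Δ0=01110010 Δ1=11110010 Δ2=10110010 Δ3=10101010 Δ4=10101000 Δ5=10001000 Δ6=10000000 | 6Δ
t=9: Δ0=10000000 Δ1=00000000 | 1Δ
t=10: Δ0=00000000 Δ1=10000000 Δ2=10000001 Δ3=10000011 Δ4=10100011 Δ5=10101011 | 5Δ
t=11: Δ0=10101011 Δ1=00101011 | 1Δ
t=12: Δ0=00101011 Δ1=10101011 Δ2=11101010 Δ3=11110000 Δ4=11010010 Δ5=11111010 Δ6=11110010 | 6Δ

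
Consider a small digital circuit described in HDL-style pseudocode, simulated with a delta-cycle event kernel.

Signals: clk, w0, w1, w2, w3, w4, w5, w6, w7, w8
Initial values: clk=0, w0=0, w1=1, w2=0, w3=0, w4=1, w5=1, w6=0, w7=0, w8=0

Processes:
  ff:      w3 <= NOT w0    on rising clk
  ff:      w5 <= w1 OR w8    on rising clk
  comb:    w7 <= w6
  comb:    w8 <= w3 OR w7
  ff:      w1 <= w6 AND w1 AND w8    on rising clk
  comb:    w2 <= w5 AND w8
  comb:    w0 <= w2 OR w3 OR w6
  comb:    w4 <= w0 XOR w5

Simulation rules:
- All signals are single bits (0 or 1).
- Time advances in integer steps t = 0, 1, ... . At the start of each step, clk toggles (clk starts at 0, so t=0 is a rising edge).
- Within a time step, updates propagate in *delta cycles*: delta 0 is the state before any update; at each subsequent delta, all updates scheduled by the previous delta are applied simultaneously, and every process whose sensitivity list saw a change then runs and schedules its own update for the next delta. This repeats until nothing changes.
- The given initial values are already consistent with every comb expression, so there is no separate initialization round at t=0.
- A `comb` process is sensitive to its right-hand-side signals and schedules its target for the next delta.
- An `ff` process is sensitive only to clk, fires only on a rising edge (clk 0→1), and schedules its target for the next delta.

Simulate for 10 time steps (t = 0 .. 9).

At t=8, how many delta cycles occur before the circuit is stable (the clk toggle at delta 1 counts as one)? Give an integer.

t0.Δ0 clk=0 w7=0 w0=0 w4=1 w3=0 w6=0 w8=0 w1=1 w2=0 w5=1
t0.Δ1 clk=1 w7=0 w0=0 w4=1 w3=0 w6=0 w8=0 w1=1 w2=0 w5=1
t0.Δ2 clk=1 w7=0 w0=0 w4=1 w3=1 w6=0 w8=0 w1=0 w2=0 w5=1
t0.Δ3 clk=1 w7=0 w0=1 w4=1 w3=1 w6=0 w8=1 w1=0 w2=0 w5=1
t0.Δ4 clk=1 w7=0 w0=1 w4=0 w3=1 w6=0 w8=1 w1=0 w2=1 w5=1
t1.Δ0 clk=1 w7=0 w0=1 w4=0 w3=1 w6=0 w8=1 w1=0 w2=1 w5=1
t1.Δ1 clk=0 w7=0 w0=1 w4=0 w3=1 w6=0 w8=1 w1=0 w2=1 w5=1
t2.Δ0 clk=0 w7=0 w0=1 w4=0 w3=1 w6=0 w8=1 w1=0 w2=1 w5=1
t2.Δ1 clk=1 w7=0 w0=1 w4=0 w3=1 w6=0 w8=1 w1=0 w2=1 w5=1
t2.Δ2 clk=1 w7=0 w0=1 w4=0 w3=0 w6=0 w8=1 w1=0 w2=1 w5=1
t2.Δ3 clk=1 w7=0 w0=1 w4=0 w3=0 w6=0 w8=0 w1=0 w2=1 w5=1
t2.Δ4 clk=1 w7=0 w0=1 w4=0 w3=0 w6=0 w8=0 w1=0 w2=0 w5=1
t2.Δ5 clk=1 w7=0 w0=0 w4=0 w3=0 w6=0 w8=0 w1=0 w2=0 w5=1
t2.Δ6 clk=1 w7=0 w0=0 w4=1 w3=0 w6=0 w8=0 w1=0 w2=0 w5=1
t3.Δ0 clk=1 w7=0 w0=0 w4=1 w3=0 w6=0 w8=0 w1=0 w2=0 w5=1
t3.Δ1 clk=0 w7=0 w0=0 w4=1 w3=0 w6=0 w8=0 w1=0 w2=0 w5=1
t4.Δ0 clk=0 w7=0 w0=0 w4=1 w3=0 w6=0 w8=0 w1=0 w2=0 w5=1
t4.Δ1 clk=1 w7=0 w0=0 w4=1 w3=0 w6=0 w8=0 w1=0 w2=0 w5=1
t4.Δ2 clk=1 w7=0 w0=0 w4=1 w3=1 w6=0 w8=0 w1=0 w2=0 w5=0
t4.Δ3 clk=1 w7=0 w0=1 w4=0 w3=1 w6=0 w8=1 w1=0 w2=0 w5=0
t4.Δ4 clk=1 w7=0 w0=1 w4=1 w3=1 w6=0 w8=1 w1=0 w2=0 w5=0
t5.Δ0 clk=1 w7=0 w0=1 w4=1 w3=1 w6=0 w8=1 w1=0 w2=0 w5=0
t5.Δ1 clk=0 w7=0 w0=1 w4=1 w3=1 w6=0 w8=1 w1=0 w2=0 w5=0
t6.Δ0 clk=0 w7=0 w0=1 w4=1 w3=1 w6=0 w8=1 w1=0 w2=0 w5=0
t6.Δ1 clk=1 w7=0 w0=1 w4=1 w3=1 w6=0 w8=1 w1=0 w2=0 w5=0
t6.Δ2 clk=1 w7=0 w0=1 w4=1 w3=0 w6=0 w8=1 w1=0 w2=0 w5=1
t6.Δ3 clk=1 w7=0 w0=0 w4=0 w3=0 w6=0 w8=0 w1=0 w2=1 w5=1
t6.Δ4 clk=1 w7=0 w0=1 w4=1 w3=0 w6=0 w8=0 w1=0 w2=0 w5=1
t6.Δ5 clk=1 w7=0 w0=0 w4=0 w3=0 w6=0 w8=0 w1=0 w2=0 w5=1
t6.Δ6 clk=1 w7=0 w0=0 w4=1 w3=0 w6=0 w8=0 w1=0 w2=0 w5=1
t7.Δ0 clk=1 w7=0 w0=0 w4=1 w3=0 w6=0 w8=0 w1=0 w2=0 w5=1
t7.Δ1 clk=0 w7=0 w0=0 w4=1 w3=0 w6=0 w8=0 w1=0 w2=0 w5=1
t8.Δ0 clk=0 w7=0 w0=0 w4=1 w3=0 w6=0 w8=0 w1=0 w2=0 w5=1
t8.Δ1 clk=1 w7=0 w0=0 w4=1 w3=0 w6=0 w8=0 w1=0 w2=0 w5=1
t8.Δ2 clk=1 w7=0 w0=0 w4=1 w3=1 w6=0 w8=0 w1=0 w2=0 w5=0
t8.Δ3 clk=1 w7=0 w0=1 w4=0 w3=1 w6=0 w8=1 w1=0 w2=0 w5=0
t8.Δ4 clk=1 w7=0 w0=1 w4=1 w3=1 w6=0 w8=1 w1=0 w2=0 w5=0
t9.Δ0 clk=1 w7=0 w0=1 w4=1 w3=1 w6=0 w8=1 w1=0 w2=0 w5=0
t9.Δ1 clk=0 w7=0 w0=1 w4=1 w3=1 w6=0 w8=1 w1=0 w2=0 w5=0

4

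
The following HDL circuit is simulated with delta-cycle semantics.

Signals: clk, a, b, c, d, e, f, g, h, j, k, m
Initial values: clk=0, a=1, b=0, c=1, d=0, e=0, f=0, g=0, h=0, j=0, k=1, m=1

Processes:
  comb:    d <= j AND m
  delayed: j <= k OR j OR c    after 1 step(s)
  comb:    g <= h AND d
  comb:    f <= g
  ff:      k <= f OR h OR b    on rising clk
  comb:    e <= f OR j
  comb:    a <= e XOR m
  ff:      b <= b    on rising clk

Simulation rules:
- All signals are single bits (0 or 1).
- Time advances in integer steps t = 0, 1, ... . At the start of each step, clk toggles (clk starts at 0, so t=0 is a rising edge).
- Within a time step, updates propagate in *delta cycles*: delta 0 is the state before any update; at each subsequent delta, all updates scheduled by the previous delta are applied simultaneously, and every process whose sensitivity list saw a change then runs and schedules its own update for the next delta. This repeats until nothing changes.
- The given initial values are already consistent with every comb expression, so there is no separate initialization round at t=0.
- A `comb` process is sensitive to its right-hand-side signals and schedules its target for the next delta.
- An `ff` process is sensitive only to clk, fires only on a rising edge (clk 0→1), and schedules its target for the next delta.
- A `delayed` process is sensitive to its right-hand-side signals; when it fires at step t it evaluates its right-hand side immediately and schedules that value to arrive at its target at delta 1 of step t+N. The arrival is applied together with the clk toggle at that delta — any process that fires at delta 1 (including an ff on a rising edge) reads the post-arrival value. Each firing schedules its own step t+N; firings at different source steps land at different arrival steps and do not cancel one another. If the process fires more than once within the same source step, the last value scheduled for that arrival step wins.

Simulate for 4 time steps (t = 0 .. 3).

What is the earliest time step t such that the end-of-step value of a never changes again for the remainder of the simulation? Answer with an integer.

1

[bits: clk,b,k,c,j,g,m,e,h,d,f,a]
t=0: Δ0=001100100001 Δ1=101100100001 Δ2=100100100001 | 2Δ
t=1: Δ0=100100100001 Δ1=000110100001 Δ2=000110110101 Δ3=000110110100 | 3Δ
t=2: Δ0=000110110100 Δ1=100110110100 | 1Δ
t=3: Δ0=100110110100 Δ1=000110110100 | 1Δ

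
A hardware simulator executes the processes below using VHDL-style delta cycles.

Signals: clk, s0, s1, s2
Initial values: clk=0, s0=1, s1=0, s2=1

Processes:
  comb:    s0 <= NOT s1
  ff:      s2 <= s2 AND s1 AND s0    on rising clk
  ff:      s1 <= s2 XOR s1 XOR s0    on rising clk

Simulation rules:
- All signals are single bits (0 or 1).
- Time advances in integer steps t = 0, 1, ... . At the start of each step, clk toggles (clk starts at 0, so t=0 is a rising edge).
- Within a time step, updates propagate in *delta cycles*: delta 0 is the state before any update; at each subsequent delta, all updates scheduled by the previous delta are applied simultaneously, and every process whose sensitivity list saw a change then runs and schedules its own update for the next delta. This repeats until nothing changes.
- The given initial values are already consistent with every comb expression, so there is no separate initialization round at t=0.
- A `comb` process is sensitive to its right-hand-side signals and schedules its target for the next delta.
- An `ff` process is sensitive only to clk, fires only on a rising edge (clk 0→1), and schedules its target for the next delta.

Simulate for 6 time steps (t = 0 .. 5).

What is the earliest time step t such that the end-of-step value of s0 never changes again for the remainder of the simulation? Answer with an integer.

t=0 Δ0: s2=1 s1=0 clk=0 s0=1
  Δ1: clk:0→1
  Δ2: s2:1→0
  (2Δ to stable)
t=1 Δ0: s2=0 s1=0 clk=1 s0=1
  Δ1: clk:1→0
  (1Δ to stable)
t=2 Δ0: s2=0 s1=0 clk=0 s0=1
  Δ1: clk:0→1
  Δ2: s1:0→1
  Δ3: s0:1→0
  (3Δ to stable)
t=3 Δ0: s2=0 s1=1 clk=1 s0=0
  Δ1: clk:1→0
  (1Δ to stable)
t=4 Δ0: s2=0 s1=1 clk=0 s0=0
  Δ1: clk:0→1
  (1Δ to stable)
t=5 Δ0: s2=0 s1=1 clk=1 s0=0
  Δ1: clk:1→0
  (1Δ to stable)

2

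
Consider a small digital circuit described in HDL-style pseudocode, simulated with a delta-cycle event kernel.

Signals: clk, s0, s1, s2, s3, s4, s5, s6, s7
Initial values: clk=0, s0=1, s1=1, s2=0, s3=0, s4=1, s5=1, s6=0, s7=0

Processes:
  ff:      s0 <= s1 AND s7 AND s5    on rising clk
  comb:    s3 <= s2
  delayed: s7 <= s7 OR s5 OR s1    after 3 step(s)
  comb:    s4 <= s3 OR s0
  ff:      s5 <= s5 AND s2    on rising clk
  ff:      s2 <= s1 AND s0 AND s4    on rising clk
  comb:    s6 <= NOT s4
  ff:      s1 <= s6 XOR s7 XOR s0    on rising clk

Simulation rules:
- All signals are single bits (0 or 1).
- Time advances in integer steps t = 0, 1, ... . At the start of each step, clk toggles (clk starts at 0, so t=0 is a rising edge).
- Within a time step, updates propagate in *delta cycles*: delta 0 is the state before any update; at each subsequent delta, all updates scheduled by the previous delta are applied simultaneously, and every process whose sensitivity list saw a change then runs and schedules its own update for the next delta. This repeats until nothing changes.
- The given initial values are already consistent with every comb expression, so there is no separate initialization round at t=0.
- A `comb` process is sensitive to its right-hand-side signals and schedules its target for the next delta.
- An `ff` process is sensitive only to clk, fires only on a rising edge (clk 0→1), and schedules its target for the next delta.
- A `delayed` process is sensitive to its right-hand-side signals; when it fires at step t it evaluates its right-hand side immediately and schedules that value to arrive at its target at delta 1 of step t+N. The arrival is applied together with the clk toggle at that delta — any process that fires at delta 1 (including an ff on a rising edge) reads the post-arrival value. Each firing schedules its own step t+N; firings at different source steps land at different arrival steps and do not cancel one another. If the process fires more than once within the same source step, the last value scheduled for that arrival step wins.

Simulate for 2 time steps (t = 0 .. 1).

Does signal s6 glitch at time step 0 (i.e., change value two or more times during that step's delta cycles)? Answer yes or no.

t=0 Δ0: s1=1 s4=1 s2=0 s3=0 s6=0 s7=0 s0=1 s5=1 clk=0
  Δ1: clk:0→1
  Δ2: s2:0→1, s0:1→0, s5:1→0
  Δ3: s4:1→0, s3:0→1
  Δ4: s4:0→1, s6:0→1
  Δ5: s6:1→0
  (5Δ to stable)
t=1 Δ0: s1=1 s4=1 s2=1 s3=1 s6=0 s7=0 s0=0 s5=0 clk=1
  Δ1: clk:1→0
  (1Δ to stable)

yes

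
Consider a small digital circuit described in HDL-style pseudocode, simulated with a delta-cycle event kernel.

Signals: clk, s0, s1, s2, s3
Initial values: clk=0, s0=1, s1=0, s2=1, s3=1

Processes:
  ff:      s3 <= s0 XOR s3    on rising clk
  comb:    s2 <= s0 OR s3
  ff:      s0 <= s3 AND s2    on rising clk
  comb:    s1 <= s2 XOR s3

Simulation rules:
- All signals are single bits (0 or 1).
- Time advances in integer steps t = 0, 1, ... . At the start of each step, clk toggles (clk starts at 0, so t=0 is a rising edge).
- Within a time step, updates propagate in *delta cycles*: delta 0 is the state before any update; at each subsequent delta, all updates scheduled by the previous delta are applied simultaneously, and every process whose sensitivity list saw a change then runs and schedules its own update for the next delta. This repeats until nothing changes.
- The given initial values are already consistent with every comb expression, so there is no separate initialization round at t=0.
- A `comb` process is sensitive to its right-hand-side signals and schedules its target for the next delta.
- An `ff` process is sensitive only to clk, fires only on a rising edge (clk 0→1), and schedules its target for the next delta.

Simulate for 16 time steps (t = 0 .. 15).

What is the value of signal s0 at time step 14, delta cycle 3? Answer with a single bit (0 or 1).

0

t=0 Δ0: s2=1 s3=1 s1=0 s0=1 clk=0
  Δ1: clk:0→1
  Δ2: s3:1→0
  Δ3: s1:0→1
  (3Δ to stable)
t=1 Δ0: s2=1 s3=0 s1=1 s0=1 clk=1
  Δ1: clk:1→0
  (1Δ to stable)
t=2 Δ0: s2=1 s3=0 s1=1 s0=1 clk=0
  Δ1: clk:0→1
  Δ2: s3:0→1, s0:1→0
  Δ3: s1:1→0
  (3Δ to stable)
t=3 Δ0: s2=1 s3=1 s1=0 s0=0 clk=1
  Δ1: clk:1→0
  (1Δ to stable)
t=4 Δ0: s2=1 s3=1 s1=0 s0=0 clk=0
  Δ1: clk:0→1
  Δ2: s0:0→1
  (2Δ to stable)
t=5 Δ0: s2=1 s3=1 s1=0 s0=1 clk=1
  Δ1: clk:1→0
  (1Δ to stable)
t=6 Δ0: s2=1 s3=1 s1=0 s0=1 clk=0
  Δ1: clk:0→1
  Δ2: s3:1→0
  Δ3: s1:0→1
  (3Δ to stable)
t=7 Δ0: s2=1 s3=0 s1=1 s0=1 clk=1
  Δ1: clk:1→0
  (1Δ to stable)
t=8 Δ0: s2=1 s3=0 s1=1 s0=1 clk=0
  Δ1: clk:0→1
  Δ2: s3:0→1, s0:1→0
  Δ3: s1:1→0
  (3Δ to stable)
t=9 Δ0: s2=1 s3=1 s1=0 s0=0 clk=1
  Δ1: clk:1→0
  (1Δ to stable)
t=10 Δ0: s2=1 s3=1 s1=0 s0=0 clk=0
  Δ1: clk:0→1
  Δ2: s0:0→1
  (2Δ to stable)
t=11 Δ0: s2=1 s3=1 s1=0 s0=1 clk=1
  Δ1: clk:1→0
  (1Δ to stable)
t=12 Δ0: s2=1 s3=1 s1=0 s0=1 clk=0
  Δ1: clk:0→1
  Δ2: s3:1→0
  Δ3: s1:0→1
  (3Δ to stable)
t=13 Δ0: s2=1 s3=0 s1=1 s0=1 clk=1
  Δ1: clk:1→0
  (1Δ to stable)
t=14 Δ0: s2=1 s3=0 s1=1 s0=1 clk=0
  Δ1: clk:0→1
  Δ2: s3:0→1, s0:1→0
  Δ3: s1:1→0
  (3Δ to stable)
t=15 Δ0: s2=1 s3=1 s1=0 s0=0 clk=1
  Δ1: clk:1→0
  (1Δ to stable)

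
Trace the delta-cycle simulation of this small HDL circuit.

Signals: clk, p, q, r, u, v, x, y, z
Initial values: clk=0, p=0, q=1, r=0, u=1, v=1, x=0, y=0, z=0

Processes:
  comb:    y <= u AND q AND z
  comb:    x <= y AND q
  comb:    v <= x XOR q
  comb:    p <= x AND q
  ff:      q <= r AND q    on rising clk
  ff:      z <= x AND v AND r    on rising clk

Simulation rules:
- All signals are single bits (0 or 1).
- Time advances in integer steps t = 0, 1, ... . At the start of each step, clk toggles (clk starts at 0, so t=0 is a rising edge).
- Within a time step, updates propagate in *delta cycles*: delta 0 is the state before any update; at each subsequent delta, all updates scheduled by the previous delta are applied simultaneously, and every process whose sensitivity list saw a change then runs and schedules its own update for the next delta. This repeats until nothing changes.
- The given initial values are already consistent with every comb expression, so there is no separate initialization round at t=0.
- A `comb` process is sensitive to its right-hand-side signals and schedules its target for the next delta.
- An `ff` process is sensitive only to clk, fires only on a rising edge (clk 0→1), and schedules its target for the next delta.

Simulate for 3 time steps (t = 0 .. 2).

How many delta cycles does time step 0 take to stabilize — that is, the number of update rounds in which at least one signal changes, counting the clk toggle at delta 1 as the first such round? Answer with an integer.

3

t=0 Δ0: x=0 z=0 y=0 p=0 v=1 clk=0 r=0 u=1 q=1
  Δ1: clk:0→1
  Δ2: q:1→0
  Δ3: v:1→0
  (3Δ to stable)
t=1 Δ0: x=0 z=0 y=0 p=0 v=0 clk=1 r=0 u=1 q=0
  Δ1: clk:1→0
  (1Δ to stable)
t=2 Δ0: x=0 z=0 y=0 p=0 v=0 clk=0 r=0 u=1 q=0
  Δ1: clk:0→1
  (1Δ to stable)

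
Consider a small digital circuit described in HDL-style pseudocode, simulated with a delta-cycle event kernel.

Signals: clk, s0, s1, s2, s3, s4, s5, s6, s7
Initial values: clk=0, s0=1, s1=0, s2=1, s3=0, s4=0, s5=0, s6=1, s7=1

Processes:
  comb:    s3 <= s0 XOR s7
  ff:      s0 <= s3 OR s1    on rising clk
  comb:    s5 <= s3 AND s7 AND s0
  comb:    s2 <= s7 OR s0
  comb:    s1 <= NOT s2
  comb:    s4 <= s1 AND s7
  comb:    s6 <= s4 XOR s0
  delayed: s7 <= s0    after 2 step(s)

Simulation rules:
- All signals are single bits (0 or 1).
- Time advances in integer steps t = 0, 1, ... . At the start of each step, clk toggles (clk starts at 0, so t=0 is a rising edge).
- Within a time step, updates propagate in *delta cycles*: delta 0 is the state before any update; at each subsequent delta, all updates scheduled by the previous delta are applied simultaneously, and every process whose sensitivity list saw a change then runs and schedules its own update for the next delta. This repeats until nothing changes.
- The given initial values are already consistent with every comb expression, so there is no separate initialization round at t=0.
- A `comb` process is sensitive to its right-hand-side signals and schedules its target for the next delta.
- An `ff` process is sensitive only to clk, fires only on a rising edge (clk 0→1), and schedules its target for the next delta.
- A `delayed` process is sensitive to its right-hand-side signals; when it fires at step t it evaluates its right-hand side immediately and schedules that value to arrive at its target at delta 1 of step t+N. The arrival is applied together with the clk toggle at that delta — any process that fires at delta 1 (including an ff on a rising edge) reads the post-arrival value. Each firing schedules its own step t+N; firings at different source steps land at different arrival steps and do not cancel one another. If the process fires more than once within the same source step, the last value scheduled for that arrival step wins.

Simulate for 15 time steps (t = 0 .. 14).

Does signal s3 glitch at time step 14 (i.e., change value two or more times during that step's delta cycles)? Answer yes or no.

yes

[bits: s4,s6,s1,s7,s5,s2,s3,clk,s0]
t=0: Δ0=010101001 Δ1=010101011 Δ2=010101010 Δ3=000101110 | 3Δ
t=1: Δ0=000101110 Δ1=000101100 | 1Δ
t=2: Δ0=000101100 Δ1=000001110 Δ2=000000011 Δ3=011001111 Δ4=010001111 | 4Δ
t=3: Δ0=010001111 Δ1=010001101 | 1Δ
t=4: Δ0=010001101 Δ1=010101111 Δ2=010111011 Δ3=010101011 | 3Δ
t=5: Δ0=010101011 Δ1=010101001 | 1Δ
t=6: Δ0=010101001 Δ1=010101011 Δ2=010101010 Δ3=000101110 | 3Δ
t=7: Δ0=000101110 Δ1=000101100 | 1Δ
t=8: Δ0=000101100 Δ1=000001110 Δ2=000000011 Δ3=011001111 Δ4=010001111 | 4Δ
t=9: Δ0=010001111 Δ1=010001101 | 1Δ
t=10: Δ0=010001101 Δ1=010101111 Δ2=010111011 Δ3=010101011 | 3Δ
t=11: Δ0=010101011 Δ1=010101001 | 1Δ
t=12: Δ0=010101001 Δ1=010101011 Δ2=010101010 Δ3=000101110 | 3Δ
t=13: Δ0=000101110 Δ1=000101100 | 1Δ
t=14: Δ0=000101100 Δ1=000001110 Δ2=000000011 Δ3=011001111 Δ4=010001111 | 4Δ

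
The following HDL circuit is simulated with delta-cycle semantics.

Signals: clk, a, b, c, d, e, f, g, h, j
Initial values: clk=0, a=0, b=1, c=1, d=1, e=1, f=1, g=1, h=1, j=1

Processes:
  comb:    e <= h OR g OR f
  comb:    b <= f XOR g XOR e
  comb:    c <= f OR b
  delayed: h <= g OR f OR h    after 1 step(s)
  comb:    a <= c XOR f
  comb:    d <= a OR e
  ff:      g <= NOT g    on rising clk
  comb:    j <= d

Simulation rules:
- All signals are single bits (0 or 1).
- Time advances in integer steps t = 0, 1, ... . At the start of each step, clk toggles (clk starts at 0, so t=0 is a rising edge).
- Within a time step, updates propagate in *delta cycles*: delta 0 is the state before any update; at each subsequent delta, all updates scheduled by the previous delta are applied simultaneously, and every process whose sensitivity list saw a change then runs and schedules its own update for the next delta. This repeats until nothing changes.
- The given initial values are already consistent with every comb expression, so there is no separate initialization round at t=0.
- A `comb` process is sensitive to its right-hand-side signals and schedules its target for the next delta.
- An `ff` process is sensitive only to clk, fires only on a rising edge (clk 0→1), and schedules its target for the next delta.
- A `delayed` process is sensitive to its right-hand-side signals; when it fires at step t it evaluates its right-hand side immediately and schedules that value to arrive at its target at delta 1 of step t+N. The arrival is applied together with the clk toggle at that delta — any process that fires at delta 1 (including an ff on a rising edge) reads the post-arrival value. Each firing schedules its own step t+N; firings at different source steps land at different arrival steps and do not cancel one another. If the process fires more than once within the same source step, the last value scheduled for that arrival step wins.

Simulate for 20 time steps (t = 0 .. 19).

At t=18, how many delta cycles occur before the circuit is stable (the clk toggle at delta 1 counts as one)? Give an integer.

t=0 Δ0: j=1 b=1 f=1 clk=0 e=1 d=1 h=1 a=0 g=1 c=1
  Δ1: clk:0→1
  Δ2: g:1→0
  Δ3: b:1→0
  (3Δ to stable)
t=1 Δ0: j=1 b=0 f=1 clk=1 e=1 d=1 h=1 a=0 g=0 c=1
  Δ1: clk:1→0
  (1Δ to stable)
t=2 Δ0: j=1 b=0 f=1 clk=0 e=1 d=1 h=1 a=0 g=0 c=1
  Δ1: clk:0→1
  Δ2: g:0→1
  Δ3: b:0→1
  (3Δ to stable)
t=3 Δ0: j=1 b=1 f=1 clk=1 e=1 d=1 h=1 a=0 g=1 c=1
  Δ1: clk:1→0
  (1Δ to stable)
t=4 Δ0: j=1 b=1 f=1 clk=0 e=1 d=1 h=1 a=0 g=1 c=1
  Δ1: clk:0→1
  Δ2: g:1→0
  Δ3: b:1→0
  (3Δ to stable)
t=5 Δ0: j=1 b=0 f=1 clk=1 e=1 d=1 h=1 a=0 g=0 c=1
  Δ1: clk:1→0
  (1Δ to stable)
t=6 Δ0: j=1 b=0 f=1 clk=0 e=1 d=1 h=1 a=0 g=0 c=1
  Δ1: clk:0→1
  Δ2: g:0→1
  Δ3: b:0→1
  (3Δ to stable)
t=7 Δ0: j=1 b=1 f=1 clk=1 e=1 d=1 h=1 a=0 g=1 c=1
  Δ1: clk:1→0
  (1Δ to stable)
t=8 Δ0: j=1 b=1 f=1 clk=0 e=1 d=1 h=1 a=0 g=1 c=1
  Δ1: clk:0→1
  Δ2: g:1→0
  Δ3: b:1→0
  (3Δ to stable)
t=9 Δ0: j=1 b=0 f=1 clk=1 e=1 d=1 h=1 a=0 g=0 c=1
  Δ1: clk:1→0
  (1Δ to stable)
t=10 Δ0: j=1 b=0 f=1 clk=0 e=1 d=1 h=1 a=0 g=0 c=1
  Δ1: clk:0→1
  Δ2: g:0→1
  Δ3: b:0→1
  (3Δ to stable)
t=11 Δ0: j=1 b=1 f=1 clk=1 e=1 d=1 h=1 a=0 g=1 c=1
  Δ1: clk:1→0
  (1Δ to stable)
t=12 Δ0: j=1 b=1 f=1 clk=0 e=1 d=1 h=1 a=0 g=1 c=1
  Δ1: clk:0→1
  Δ2: g:1→0
  Δ3: b:1→0
  (3Δ to stable)
t=13 Δ0: j=1 b=0 f=1 clk=1 e=1 d=1 h=1 a=0 g=0 c=1
  Δ1: clk:1→0
  (1Δ to stable)
t=14 Δ0: j=1 b=0 f=1 clk=0 e=1 d=1 h=1 a=0 g=0 c=1
  Δ1: clk:0→1
  Δ2: g:0→1
  Δ3: b:0→1
  (3Δ to stable)
t=15 Δ0: j=1 b=1 f=1 clk=1 e=1 d=1 h=1 a=0 g=1 c=1
  Δ1: clk:1→0
  (1Δ to stable)
t=16 Δ0: j=1 b=1 f=1 clk=0 e=1 d=1 h=1 a=0 g=1 c=1
  Δ1: clk:0→1
  Δ2: g:1→0
  Δ3: b:1→0
  (3Δ to stable)
t=17 Δ0: j=1 b=0 f=1 clk=1 e=1 d=1 h=1 a=0 g=0 c=1
  Δ1: clk:1→0
  (1Δ to stable)
t=18 Δ0: j=1 b=0 f=1 clk=0 e=1 d=1 h=1 a=0 g=0 c=1
  Δ1: clk:0→1
  Δ2: g:0→1
  Δ3: b:0→1
  (3Δ to stable)
t=19 Δ0: j=1 b=1 f=1 clk=1 e=1 d=1 h=1 a=0 g=1 c=1
  Δ1: clk:1→0
  (1Δ to stable)

3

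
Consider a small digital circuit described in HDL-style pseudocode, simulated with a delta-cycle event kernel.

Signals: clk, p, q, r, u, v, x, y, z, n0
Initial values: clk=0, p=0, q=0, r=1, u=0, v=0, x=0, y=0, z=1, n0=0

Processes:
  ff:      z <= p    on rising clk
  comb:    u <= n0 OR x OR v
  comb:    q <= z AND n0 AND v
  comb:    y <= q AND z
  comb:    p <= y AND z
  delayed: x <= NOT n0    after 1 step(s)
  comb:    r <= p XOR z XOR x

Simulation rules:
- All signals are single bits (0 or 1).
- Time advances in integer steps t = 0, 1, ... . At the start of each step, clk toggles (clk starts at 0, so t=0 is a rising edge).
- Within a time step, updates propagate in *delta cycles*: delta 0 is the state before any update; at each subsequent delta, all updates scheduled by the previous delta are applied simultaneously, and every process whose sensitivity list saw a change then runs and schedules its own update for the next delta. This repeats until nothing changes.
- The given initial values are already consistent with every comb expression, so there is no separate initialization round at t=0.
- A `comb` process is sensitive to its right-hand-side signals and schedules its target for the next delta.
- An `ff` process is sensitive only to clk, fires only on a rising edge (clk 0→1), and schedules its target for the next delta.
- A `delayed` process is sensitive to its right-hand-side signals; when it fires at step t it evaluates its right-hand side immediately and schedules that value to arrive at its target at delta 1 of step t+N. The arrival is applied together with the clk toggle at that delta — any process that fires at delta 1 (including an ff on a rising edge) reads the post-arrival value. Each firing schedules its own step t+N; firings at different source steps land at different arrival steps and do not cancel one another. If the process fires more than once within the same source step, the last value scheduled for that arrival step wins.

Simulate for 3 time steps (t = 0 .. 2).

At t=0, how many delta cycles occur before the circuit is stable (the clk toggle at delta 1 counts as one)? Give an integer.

3

[bits: v,clk,n0,r,q,y,z,u,p,x]
t=0: Δ0=0001001000 Δ1=0101001000 Δ2=0101000000 Δ3=0100000000 | 3Δ
t=1: Δ0=0100000000 Δ1=0000000000 | 1Δ
t=2: Δ0=0000000000 Δ1=0100000000 | 1Δ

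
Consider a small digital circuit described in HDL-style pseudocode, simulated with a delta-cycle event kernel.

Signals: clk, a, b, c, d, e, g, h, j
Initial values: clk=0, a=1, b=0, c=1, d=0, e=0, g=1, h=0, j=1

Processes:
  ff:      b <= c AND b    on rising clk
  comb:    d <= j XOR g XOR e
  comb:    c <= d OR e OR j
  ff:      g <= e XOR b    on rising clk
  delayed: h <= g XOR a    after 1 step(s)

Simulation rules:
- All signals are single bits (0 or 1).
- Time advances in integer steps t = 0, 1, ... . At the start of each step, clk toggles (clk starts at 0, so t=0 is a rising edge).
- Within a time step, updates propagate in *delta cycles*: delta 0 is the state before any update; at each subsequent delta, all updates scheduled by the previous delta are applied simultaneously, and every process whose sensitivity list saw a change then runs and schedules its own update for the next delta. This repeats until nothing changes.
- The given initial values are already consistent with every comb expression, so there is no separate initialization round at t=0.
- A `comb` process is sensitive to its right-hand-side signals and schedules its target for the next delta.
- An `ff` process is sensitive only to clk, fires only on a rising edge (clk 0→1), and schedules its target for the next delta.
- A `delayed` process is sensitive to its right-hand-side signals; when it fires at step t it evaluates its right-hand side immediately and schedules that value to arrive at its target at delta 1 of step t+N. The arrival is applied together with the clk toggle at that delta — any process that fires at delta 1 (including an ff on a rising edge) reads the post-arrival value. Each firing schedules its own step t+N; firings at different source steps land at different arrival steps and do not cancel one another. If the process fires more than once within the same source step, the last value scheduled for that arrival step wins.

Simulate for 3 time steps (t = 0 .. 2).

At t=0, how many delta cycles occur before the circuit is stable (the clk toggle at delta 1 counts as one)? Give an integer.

[bits: j,a,g,clk,b,d,h,c,e]
t=0: Δ0=111000010 Δ1=111100010 Δ2=110100010 Δ3=110101010 | 3Δ
t=1: Δ0=110101010 Δ1=110001110 | 1Δ
t=2: Δ0=110001110 Δ1=110101110 | 1Δ

3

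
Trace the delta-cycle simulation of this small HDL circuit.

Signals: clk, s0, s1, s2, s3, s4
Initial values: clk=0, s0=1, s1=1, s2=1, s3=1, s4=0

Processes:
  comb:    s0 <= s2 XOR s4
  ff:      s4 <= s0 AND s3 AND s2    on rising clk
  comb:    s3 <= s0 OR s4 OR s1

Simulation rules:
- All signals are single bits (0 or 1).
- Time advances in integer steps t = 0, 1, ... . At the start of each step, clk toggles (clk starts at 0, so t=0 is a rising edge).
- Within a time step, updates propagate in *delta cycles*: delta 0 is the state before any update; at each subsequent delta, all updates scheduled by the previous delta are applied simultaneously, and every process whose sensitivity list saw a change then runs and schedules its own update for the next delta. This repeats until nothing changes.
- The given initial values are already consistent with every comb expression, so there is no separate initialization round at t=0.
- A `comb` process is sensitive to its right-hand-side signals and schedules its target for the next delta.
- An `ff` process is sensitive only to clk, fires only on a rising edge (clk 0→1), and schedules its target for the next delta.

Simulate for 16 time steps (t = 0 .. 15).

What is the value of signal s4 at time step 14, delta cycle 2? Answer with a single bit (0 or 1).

t0.Δ0 s4=0 clk=0 s3=1 s2=1 s0=1 s1=1
t0.Δ1 s4=0 clk=1 s3=1 s2=1 s0=1 s1=1
t0.Δ2 s4=1 clk=1 s3=1 s2=1 s0=1 s1=1
t0.Δ3 s4=1 clk=1 s3=1 s2=1 s0=0 s1=1
t1.Δ0 s4=1 clk=1 s3=1 s2=1 s0=0 s1=1
t1.Δ1 s4=1 clk=0 s3=1 s2=1 s0=0 s1=1
t2.Δ0 s4=1 clk=0 s3=1 s2=1 s0=0 s1=1
t2.Δ1 s4=1 clk=1 s3=1 s2=1 s0=0 s1=1
t2.Δ2 s4=0 clk=1 s3=1 s2=1 s0=0 s1=1
t2.Δ3 s4=0 clk=1 s3=1 s2=1 s0=1 s1=1
t3.Δ0 s4=0 clk=1 s3=1 s2=1 s0=1 s1=1
t3.Δ1 s4=0 clk=0 s3=1 s2=1 s0=1 s1=1
t4.Δ0 s4=0 clk=0 s3=1 s2=1 s0=1 s1=1
t4.Δ1 s4=0 clk=1 s3=1 s2=1 s0=1 s1=1
t4.Δ2 s4=1 clk=1 s3=1 s2=1 s0=1 s1=1
t4.Δ3 s4=1 clk=1 s3=1 s2=1 s0=0 s1=1
t5.Δ0 s4=1 clk=1 s3=1 s2=1 s0=0 s1=1
t5.Δ1 s4=1 clk=0 s3=1 s2=1 s0=0 s1=1
t6.Δ0 s4=1 clk=0 s3=1 s2=1 s0=0 s1=1
t6.Δ1 s4=1 clk=1 s3=1 s2=1 s0=0 s1=1
t6.Δ2 s4=0 clk=1 s3=1 s2=1 s0=0 s1=1
t6.Δ3 s4=0 clk=1 s3=1 s2=1 s0=1 s1=1
t7.Δ0 s4=0 clk=1 s3=1 s2=1 s0=1 s1=1
t7.Δ1 s4=0 clk=0 s3=1 s2=1 s0=1 s1=1
t8.Δ0 s4=0 clk=0 s3=1 s2=1 s0=1 s1=1
t8.Δ1 s4=0 clk=1 s3=1 s2=1 s0=1 s1=1
t8.Δ2 s4=1 clk=1 s3=1 s2=1 s0=1 s1=1
t8.Δ3 s4=1 clk=1 s3=1 s2=1 s0=0 s1=1
t9.Δ0 s4=1 clk=1 s3=1 s2=1 s0=0 s1=1
t9.Δ1 s4=1 clk=0 s3=1 s2=1 s0=0 s1=1
t10.Δ0 s4=1 clk=0 s3=1 s2=1 s0=0 s1=1
t10.Δ1 s4=1 clk=1 s3=1 s2=1 s0=0 s1=1
t10.Δ2 s4=0 clk=1 s3=1 s2=1 s0=0 s1=1
t10.Δ3 s4=0 clk=1 s3=1 s2=1 s0=1 s1=1
t11.Δ0 s4=0 clk=1 s3=1 s2=1 s0=1 s1=1
t11.Δ1 s4=0 clk=0 s3=1 s2=1 s0=1 s1=1
t12.Δ0 s4=0 clk=0 s3=1 s2=1 s0=1 s1=1
t12.Δ1 s4=0 clk=1 s3=1 s2=1 s0=1 s1=1
t12.Δ2 s4=1 clk=1 s3=1 s2=1 s0=1 s1=1
t12.Δ3 s4=1 clk=1 s3=1 s2=1 s0=0 s1=1
t13.Δ0 s4=1 clk=1 s3=1 s2=1 s0=0 s1=1
t13.Δ1 s4=1 clk=0 s3=1 s2=1 s0=0 s1=1
t14.Δ0 s4=1 clk=0 s3=1 s2=1 s0=0 s1=1
t14.Δ1 s4=1 clk=1 s3=1 s2=1 s0=0 s1=1
t14.Δ2 s4=0 clk=1 s3=1 s2=1 s0=0 s1=1
t14.Δ3 s4=0 clk=1 s3=1 s2=1 s0=1 s1=1
t15.Δ0 s4=0 clk=1 s3=1 s2=1 s0=1 s1=1
t15.Δ1 s4=0 clk=0 s3=1 s2=1 s0=1 s1=1

0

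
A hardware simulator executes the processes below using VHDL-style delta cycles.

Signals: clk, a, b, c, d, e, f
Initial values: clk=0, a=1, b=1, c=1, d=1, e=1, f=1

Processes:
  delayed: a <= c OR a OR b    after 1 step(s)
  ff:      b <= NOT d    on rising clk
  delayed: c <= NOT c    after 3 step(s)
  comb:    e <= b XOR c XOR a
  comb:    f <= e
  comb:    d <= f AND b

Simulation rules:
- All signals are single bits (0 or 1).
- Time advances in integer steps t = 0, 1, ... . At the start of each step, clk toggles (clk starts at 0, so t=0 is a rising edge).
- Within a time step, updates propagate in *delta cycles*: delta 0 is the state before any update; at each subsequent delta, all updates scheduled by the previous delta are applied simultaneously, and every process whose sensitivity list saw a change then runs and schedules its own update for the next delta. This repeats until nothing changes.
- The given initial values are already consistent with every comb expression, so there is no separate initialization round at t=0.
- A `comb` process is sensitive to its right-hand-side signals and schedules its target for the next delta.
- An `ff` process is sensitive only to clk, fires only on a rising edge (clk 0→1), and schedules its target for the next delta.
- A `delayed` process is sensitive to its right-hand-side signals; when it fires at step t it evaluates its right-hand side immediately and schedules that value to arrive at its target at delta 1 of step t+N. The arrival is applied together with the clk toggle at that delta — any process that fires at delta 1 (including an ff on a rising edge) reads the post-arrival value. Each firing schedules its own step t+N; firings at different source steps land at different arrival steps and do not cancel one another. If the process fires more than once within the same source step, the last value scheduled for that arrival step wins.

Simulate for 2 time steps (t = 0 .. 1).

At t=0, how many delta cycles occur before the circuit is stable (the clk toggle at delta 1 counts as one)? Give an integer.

[bits: c,clk,e,b,f,a,d]
t=0: Δ0=1011111 Δ1=1111111 Δ2=1110111 Δ3=1100110 Δ4=1100010 | 4Δ
t=1: Δ0=1100010 Δ1=1000010 | 1Δ

4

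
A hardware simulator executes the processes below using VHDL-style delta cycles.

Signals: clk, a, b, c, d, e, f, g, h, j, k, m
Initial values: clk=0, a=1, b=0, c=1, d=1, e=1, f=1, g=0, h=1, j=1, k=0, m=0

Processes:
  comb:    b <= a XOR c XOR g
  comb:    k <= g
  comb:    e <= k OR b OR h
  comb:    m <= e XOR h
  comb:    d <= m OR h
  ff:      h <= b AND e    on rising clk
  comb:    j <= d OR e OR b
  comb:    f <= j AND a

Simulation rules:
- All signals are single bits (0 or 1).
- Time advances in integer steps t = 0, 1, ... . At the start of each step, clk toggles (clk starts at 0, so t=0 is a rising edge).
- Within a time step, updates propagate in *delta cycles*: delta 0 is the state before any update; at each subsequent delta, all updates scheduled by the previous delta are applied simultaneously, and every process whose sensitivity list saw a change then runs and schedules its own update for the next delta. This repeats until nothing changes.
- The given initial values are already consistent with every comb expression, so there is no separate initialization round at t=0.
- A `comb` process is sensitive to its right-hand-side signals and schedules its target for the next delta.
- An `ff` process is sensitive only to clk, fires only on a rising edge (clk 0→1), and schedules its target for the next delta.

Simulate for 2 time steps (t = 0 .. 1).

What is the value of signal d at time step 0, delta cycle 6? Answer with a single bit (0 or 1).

0

[bits: d,g,a,e,m,k,j,b,clk,h,c,f]
t=0: Δ0=101100100111 Δ1=101100101111 Δ2=101100101011 Δ3=001010101011 Δ4=101000001011 Δ5=001000101010 Δ6=001000001011 Δ7=001000001010 | 7Δ
t=1: Δ0=001000001010 Δ1=001000000010 | 1Δ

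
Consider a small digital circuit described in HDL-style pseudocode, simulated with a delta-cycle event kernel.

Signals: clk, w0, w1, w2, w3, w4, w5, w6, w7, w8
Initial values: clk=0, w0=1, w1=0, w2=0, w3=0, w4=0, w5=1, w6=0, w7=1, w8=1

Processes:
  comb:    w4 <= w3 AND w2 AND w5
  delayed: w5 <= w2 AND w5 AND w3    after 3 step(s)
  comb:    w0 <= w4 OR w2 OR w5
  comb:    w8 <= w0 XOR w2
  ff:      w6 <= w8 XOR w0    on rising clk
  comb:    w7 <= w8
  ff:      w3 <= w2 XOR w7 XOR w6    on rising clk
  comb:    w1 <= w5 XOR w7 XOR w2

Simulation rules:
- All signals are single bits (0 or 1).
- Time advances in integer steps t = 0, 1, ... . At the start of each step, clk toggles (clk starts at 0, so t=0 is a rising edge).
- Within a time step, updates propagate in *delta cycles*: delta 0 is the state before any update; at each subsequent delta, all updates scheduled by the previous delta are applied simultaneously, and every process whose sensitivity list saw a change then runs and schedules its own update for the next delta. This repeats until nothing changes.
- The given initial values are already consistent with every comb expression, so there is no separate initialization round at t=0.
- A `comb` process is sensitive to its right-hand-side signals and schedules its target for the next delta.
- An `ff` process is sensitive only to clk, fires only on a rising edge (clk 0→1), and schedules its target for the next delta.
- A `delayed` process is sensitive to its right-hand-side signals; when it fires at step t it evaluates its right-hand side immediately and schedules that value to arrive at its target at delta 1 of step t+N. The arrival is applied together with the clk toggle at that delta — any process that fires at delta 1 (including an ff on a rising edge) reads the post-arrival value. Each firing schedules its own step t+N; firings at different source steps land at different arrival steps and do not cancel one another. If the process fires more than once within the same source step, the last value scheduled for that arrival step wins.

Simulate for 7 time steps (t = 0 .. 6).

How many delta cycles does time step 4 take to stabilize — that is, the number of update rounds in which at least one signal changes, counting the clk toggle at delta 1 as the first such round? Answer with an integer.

t=0 Δ0: w4=0 w3=0 w6=0 w5=1 clk=0 w2=0 w0=1 w8=1 w7=1 w1=0
  Δ1: clk:0→1
  Δ2: w3:0→1
  (2Δ to stable)
t=1 Δ0: w4=0 w3=1 w6=0 w5=1 clk=1 w2=0 w0=1 w8=1 w7=1 w1=0
  Δ1: clk:1→0
  (1Δ to stable)
t=2 Δ0: w4=0 w3=1 w6=0 w5=1 clk=0 w2=0 w0=1 w8=1 w7=1 w1=0
  Δ1: clk:0→1
  (1Δ to stable)
t=3 Δ0: w4=0 w3=1 w6=0 w5=1 clk=1 w2=0 w0=1 w8=1 w7=1 w1=0
  Δ1: w5:1→0, clk:1→0
  Δ2: w0:1→0, w1:0→1
  Δ3: w8:1→0
  Δ4: w7:1→0
  Δ5: w1:1→0
  (5Δ to stable)
t=4 Δ0: w4=0 w3=1 w6=0 w5=0 clk=0 w2=0 w0=0 w8=0 w7=0 w1=0
  Δ1: clk:0→1
  Δ2: w3:1→0
  (2Δ to stable)
t=5 Δ0: w4=0 w3=0 w6=0 w5=0 clk=1 w2=0 w0=0 w8=0 w7=0 w1=0
  Δ1: clk:1→0
  (1Δ to stable)
t=6 Δ0: w4=0 w3=0 w6=0 w5=0 clk=0 w2=0 w0=0 w8=0 w7=0 w1=0
  Δ1: clk:0→1
  (1Δ to stable)

2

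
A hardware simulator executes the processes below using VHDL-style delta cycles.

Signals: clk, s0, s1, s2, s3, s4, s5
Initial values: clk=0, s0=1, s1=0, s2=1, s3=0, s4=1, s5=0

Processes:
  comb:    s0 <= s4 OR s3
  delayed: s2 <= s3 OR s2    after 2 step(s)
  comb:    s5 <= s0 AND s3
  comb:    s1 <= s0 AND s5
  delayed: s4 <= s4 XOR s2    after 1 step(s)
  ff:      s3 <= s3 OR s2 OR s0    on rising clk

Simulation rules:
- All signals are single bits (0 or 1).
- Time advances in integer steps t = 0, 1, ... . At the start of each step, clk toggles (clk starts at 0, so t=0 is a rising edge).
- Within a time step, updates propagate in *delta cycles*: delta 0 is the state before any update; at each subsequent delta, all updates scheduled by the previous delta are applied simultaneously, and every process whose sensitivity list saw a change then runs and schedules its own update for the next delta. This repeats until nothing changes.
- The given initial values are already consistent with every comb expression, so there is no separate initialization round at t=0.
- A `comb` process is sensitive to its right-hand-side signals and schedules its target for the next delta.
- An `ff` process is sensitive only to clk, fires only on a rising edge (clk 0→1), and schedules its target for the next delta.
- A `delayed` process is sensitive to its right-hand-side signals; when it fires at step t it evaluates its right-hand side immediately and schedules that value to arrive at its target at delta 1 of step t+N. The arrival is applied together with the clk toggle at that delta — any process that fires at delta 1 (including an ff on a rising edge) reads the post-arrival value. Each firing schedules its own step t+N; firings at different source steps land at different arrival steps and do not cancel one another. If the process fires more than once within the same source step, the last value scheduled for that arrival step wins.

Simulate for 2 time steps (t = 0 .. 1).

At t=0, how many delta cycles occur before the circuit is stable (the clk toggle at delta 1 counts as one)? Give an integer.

4

t=0 Δ0: s5=0 s2=1 clk=0 s3=0 s1=0 s4=1 s0=1
  Δ1: clk:0→1
  Δ2: s3:0→1
  Δ3: s5:0→1
  Δ4: s1:0→1
  (4Δ to stable)
t=1 Δ0: s5=1 s2=1 clk=1 s3=1 s1=1 s4=1 s0=1
  Δ1: clk:1→0
  (1Δ to stable)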